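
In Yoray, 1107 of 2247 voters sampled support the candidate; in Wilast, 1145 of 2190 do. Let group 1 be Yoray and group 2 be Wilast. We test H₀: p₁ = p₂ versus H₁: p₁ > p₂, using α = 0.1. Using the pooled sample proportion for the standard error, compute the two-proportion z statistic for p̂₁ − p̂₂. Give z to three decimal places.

p̂₁ = 1107/2247 ≈ 0.49266, p̂₂ = 1145/2190 ≈ 0.52283.
Pooled p̂ = (1107+1145)/(2247+2190) = 2252/4437 = 0.50755.
SE = √(p̂(1−p̂)(1/n₁+1/n₂)) = √(0.50755·0.49245·0.000901659) = √(0.000225363) = 0.01501.
z = (0.49266 − 0.52283)/0.01501 = -0.03017/0.01501 = -2.010.
p-value = P(Z > -2.010) ≈ 0.9778; since p > α = 0.1, fail to reject H₀.

z = -2.010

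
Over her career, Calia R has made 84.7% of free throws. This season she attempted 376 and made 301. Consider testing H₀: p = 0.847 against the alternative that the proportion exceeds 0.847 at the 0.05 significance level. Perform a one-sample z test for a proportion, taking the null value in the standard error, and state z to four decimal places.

p̂ = 301/376 = 0.800532.
Standard error under H₀: √(0.847×0.153/376) = 0.018565.
z = (0.800532 − 0.847)/0.018565 = -0.046468/0.018565 = -2.5030.
p-value = P(Z > -2.503) ≈ 0.9938. With α = 0.05, fail to reject H₀.

z = -2.5030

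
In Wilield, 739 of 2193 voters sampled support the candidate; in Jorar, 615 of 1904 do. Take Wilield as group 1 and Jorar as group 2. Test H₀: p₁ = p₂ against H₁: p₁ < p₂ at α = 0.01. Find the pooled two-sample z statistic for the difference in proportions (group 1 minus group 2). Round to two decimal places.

p̂₁ = 739/2193 ≈ 0.3370, p̂₂ = 615/1904 ≈ 0.3230.
Pooled p̂ = (739+615)/(2193+1904) = 1354/4097 = 0.3305.
SE = √(p̂(1−p̂)(1/n₁+1/n₂)) = √(0.3305·0.6695·0.000981206) = √(0.000217107) = 0.0147.
z = (0.3370 − 0.3230)/0.0147 = 0.0140/0.0147 = 0.95.
p-value = P(Z < 0.949) ≈ 0.8286; since p > α = 0.01, fail to reject H₀.

z = 0.95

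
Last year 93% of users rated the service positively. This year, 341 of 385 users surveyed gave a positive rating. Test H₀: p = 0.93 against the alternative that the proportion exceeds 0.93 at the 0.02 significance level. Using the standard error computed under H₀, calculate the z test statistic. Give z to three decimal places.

p̂ = 341/385 = 0.885714.
Under H₀, SE = √(0.93·0.07/385) = √(0.000169091) = 0.013003.
z = (0.885714 − 0.93)/0.013003 = -0.044286/0.013003 = -3.406.
p-value = P(Z > -3.406) ≈ 0.9997; since p > α = 0.02, fail to reject H₀.

z = -3.406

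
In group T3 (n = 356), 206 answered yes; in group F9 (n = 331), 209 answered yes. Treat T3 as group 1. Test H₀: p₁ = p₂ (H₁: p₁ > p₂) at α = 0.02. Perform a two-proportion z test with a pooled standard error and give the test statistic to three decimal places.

p̂₁ = 206/356 = 0.57865, p̂₂ = 209/331 = 0.63142.
Pooled p̂ = (206+209)/(356+331) = 415/687 = 0.60408.
SE = √(p̂(1−p̂)(1/n₁+1/n₂)) = √(0.60408·0.39592·0.00583014) = √(0.00139438) = 0.03734.
z = (0.57865 − 0.63142)/0.03734 = -0.05277/0.03734 = -1.413.
p-value = P(Z > -1.413) ≈ 0.9212, so at α = 0.02 we fail to reject H₀.

z = -1.413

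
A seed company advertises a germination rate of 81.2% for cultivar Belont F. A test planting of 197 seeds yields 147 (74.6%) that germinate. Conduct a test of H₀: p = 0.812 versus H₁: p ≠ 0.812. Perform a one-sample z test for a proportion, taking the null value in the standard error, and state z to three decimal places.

p̂ = 147/197 = 0.74619.
Under H₀, SE = √(0.812·0.188/197) = √(0.000774904) = 0.02784.
z = (0.74619 − 0.812)/0.02784 = -0.06581/0.02784 = -2.364.

z = -2.364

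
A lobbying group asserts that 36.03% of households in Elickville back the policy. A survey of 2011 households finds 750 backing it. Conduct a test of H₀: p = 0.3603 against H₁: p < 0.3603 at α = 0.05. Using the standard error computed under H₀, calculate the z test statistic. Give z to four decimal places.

p̂ = 750/2011 ≈ 0.372949.
Standard error under H₀: √(0.3603×0.6397/2011) = 0.010706.
z = (0.372949 − 0.3603)/0.010706 = 0.012649/0.010706 = 1.1815.
p-value = P(Z < 1.182) ≈ 0.8813; since p > α = 0.05, fail to reject H₀.

z = 1.1815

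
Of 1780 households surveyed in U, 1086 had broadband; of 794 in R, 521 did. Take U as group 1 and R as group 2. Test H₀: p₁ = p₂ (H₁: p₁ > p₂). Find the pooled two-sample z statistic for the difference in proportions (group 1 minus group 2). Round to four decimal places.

z = -2.2285

p̂₁ = 1086/1780 ≈ 0.610112, p̂₂ = 521/794 ≈ 0.656171.
Pooled p̂ = (1086+521)/(1780+794) = 1607/2574 = 0.624320.
SE = √(0.234545 × 0.00182124) = 0.020668.
z = (0.610112 − 0.656171)/0.020668 = -0.046059/0.020668 = -2.2285.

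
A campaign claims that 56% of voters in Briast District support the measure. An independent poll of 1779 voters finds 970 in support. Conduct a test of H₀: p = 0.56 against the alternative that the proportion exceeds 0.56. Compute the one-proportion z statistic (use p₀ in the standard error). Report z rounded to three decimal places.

z = -1.253

p̂ = 970/1779 = 0.54525.
Under H₀, SE = √(0.56·0.44/1779) = √(0.000138505) = 0.01177.
z = (0.54525 − 0.56)/0.01177 = -0.01475/0.01177 = -1.253.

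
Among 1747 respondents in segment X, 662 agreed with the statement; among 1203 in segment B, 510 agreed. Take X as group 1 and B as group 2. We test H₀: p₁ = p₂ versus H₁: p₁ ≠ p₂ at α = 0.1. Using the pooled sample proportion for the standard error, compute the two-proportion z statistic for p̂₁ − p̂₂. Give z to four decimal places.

p̂₁ = 662/1747 ≈ 0.3789353, p̂₂ = 510/1203 ≈ 0.4239401.
Pooled p̂ = (662+510)/(1747+1203) = 1172/2950 = 0.3972881.
SE = √(0.23945 × 0.00140367) = 0.0183332.
z = (0.3789353 − 0.4239401)/0.0183332 = -0.0450048/0.0183332 = -2.4548.
p-value = 2·P(Z > 2.455) ≈ 0.0141, so at α = 0.1 we reject H₀.

z = -2.4548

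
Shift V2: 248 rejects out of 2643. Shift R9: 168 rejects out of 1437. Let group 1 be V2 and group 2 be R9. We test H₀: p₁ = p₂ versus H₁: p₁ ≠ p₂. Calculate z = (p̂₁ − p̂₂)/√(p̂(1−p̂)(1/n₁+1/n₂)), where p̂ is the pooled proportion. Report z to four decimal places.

z = -2.3269

p̂₁ = 248/2643 = 0.0938328, p̂₂ = 168/1437 = 0.1169102.
Pooled p̂ = (248+168)/(2643+1437) = 416/4080 = 0.1019608.
SE = √(p̂(1−p̂)(1/n₁+1/n₂)) = √(0.1019608·0.8980392·0.00107425) = √(9.83637e-05) = 0.0099178.
z = (0.0938328 − 0.1169102)/0.0099178 = -0.0230774/0.0099178 = -2.3269.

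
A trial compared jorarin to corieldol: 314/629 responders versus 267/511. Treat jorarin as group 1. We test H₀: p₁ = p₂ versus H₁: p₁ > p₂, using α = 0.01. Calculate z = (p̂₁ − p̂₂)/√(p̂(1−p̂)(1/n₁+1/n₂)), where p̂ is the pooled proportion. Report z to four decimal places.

z = -0.7826

p̂₁ = 314/629 = 0.499205, p̂₂ = 267/511 = 0.522505.
Pooled p̂ = (314+267)/(629+511) = 581/1140 = 0.509649.
SE = √(0.249907 × 0.00354677) = 0.029772.
z = (0.499205 − 0.522505)/0.029772 = -0.023300/0.029772 = -0.7826.
p-value = P(Z > -0.783) ≈ 0.7831, so at α = 0.01 we fail to reject H₀.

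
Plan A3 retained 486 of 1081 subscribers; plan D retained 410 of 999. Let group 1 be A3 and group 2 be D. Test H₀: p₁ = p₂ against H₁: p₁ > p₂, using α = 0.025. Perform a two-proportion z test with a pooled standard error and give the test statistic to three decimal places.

z = 1.803

p̂₁ = 486/1081 = 0.44958, p̂₂ = 410/999 = 0.41041.
Pooled p̂ = (486+410)/(1081+999) = 896/2080 = 0.43077.
SE = √(0.245207 × 0.00192607) = 0.02173.
z = (0.44958 − 0.41041)/0.02173 = 0.03917/0.02173 = 1.803.
p-value = P(Z > 1.803) ≈ 0.0357; since p > α = 0.025, fail to reject H₀.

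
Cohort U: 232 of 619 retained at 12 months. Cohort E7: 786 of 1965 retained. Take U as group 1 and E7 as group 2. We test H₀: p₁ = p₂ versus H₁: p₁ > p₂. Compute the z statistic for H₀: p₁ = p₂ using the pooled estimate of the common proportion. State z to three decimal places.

z = -1.119

p̂₁ = 232/619 ≈ 0.37480, p̂₂ = 786/1965 ≈ 0.40000.
Pooled p̂ = (232+786)/(619+1965) = 1018/2584 = 0.39396.
SE = √(0.238756 × 0.00212441) = 0.02252.
z = (0.37480 − 0.40000)/0.02252 = -0.02520/0.02252 = -1.119.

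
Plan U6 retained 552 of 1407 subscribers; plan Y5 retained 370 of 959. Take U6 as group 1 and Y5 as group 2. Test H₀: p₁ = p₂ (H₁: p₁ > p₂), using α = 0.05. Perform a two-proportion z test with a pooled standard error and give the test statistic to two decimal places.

p̂₁ = 552/1407 ≈ 0.3923, p̂₂ = 370/959 ≈ 0.3858.
Pooled p̂ = (552+370)/(1407+959) = 922/2366 = 0.3897.
SE = √(p̂(1−p̂)(1/n₁+1/n₂)) = √(0.3897·0.6103·0.00175348) = √(0.000417033) = 0.0204.
z = (0.3923 − 0.3858)/0.0204 = 0.0065/0.0204 = 0.32.
p-value = P(Z > 0.319) ≈ 0.3750; since p > α = 0.05, fail to reject H₀.

z = 0.32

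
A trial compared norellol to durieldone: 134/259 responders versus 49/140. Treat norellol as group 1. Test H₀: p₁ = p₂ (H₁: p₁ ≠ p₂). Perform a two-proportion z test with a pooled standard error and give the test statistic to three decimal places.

z = 3.202

p̂₁ = 134/259 = 0.51737, p̂₂ = 49/140 = 0.35000.
Pooled p̂ = (134+49)/(259+140) = 183/399 = 0.45865.
SE = √(p̂(1−p̂)(1/n₁+1/n₂)) = √(0.45865·0.54135·0.0110039) = √(0.00273215) = 0.05227.
z = (0.51737 − 0.35000)/0.05227 = 0.16737/0.05227 = 3.202.
p-value = 2·P(Z > 3.202) ≈ 0.0014.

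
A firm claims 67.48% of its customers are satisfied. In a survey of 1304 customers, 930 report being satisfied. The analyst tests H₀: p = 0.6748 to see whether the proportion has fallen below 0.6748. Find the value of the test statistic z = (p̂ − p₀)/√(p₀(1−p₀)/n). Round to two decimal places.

p̂ = 930/1304 = 0.71319.
Under H₀, SE = √(0.6748·0.3252/1304) = √(0.000168286) = 0.01297.
z = (0.71319 − 0.6748)/0.01297 = 0.03839/0.01297 = 2.96.

z = 2.96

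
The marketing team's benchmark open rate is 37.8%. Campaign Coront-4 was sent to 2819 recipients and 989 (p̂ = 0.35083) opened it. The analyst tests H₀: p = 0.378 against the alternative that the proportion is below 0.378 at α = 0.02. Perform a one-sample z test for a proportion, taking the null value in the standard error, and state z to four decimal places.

z = -2.9747

p̂ = 989/2819 ≈ 0.3508336.
Under H₀, SE = √(0.378·0.622/2819) = √(8.3404e-05) = 0.0091326.
z = (0.3508336 − 0.378)/0.0091326 = -0.0271664/0.0091326 = -2.9747.
p-value = P(Z < -2.975) ≈ 0.0015, so at α = 0.02 we reject H₀.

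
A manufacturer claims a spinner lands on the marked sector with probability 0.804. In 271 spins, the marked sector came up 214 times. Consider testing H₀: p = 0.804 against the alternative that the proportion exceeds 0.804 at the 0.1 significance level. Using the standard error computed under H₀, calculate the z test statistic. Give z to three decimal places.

z = -0.594

p̂ = 214/271 = 0.78967.
Standard error under H₀: √(0.804×0.196/271) = 0.02411.
z = (0.78967 − 0.804)/0.02411 = -0.01433/0.02411 = -0.594.
p-value = P(Z > -0.594) ≈ 0.7239; since p > α = 0.1, fail to reject H₀.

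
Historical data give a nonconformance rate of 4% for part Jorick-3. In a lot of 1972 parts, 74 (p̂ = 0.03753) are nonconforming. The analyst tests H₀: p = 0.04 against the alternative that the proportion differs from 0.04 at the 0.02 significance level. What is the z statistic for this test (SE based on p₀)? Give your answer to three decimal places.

z = -0.561

p̂ = 74/1972 ≈ 0.037525.
Under H₀, SE = √(0.04·0.96/1972) = √(1.94726e-05) = 0.004413.
z = (0.037525 − 0.04)/0.004413 = -0.002475/0.004413 = -0.561.
Two-sided p-value ≈ 2·Φ(−0.561) = 0.5749, so at α = 0.02 we fail to reject H₀.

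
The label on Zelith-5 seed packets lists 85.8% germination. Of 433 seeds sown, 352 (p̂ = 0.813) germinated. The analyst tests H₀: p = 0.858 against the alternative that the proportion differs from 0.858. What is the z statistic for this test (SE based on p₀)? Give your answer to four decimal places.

p̂ = 352/433 = 0.812933.
Under H₀, SE = √(0.858·0.142/433) = √(0.000281376) = 0.016774.
z = (0.812933 − 0.858)/0.016774 = -0.045067/0.016774 = -2.6867.

z = -2.6867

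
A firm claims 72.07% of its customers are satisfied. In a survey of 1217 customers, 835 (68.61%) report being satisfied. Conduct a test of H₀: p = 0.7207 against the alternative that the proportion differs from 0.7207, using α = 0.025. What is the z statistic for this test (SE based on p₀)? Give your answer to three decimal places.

p̂ = 835/1217 = 0.686113.
Standard error under H₀: √(0.7207×0.2793/1217) = 0.012861.
z = (0.686113 − 0.7207)/0.012861 = -0.034587/0.012861 = -2.689.
Two-sided p-value ≈ 2·Φ(−2.689) = 0.0072, so at α = 0.025 we reject H₀.

z = -2.689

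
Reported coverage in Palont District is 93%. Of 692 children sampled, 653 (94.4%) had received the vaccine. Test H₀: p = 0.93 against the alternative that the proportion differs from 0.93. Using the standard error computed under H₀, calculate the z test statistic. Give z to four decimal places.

z = 1.4065

p̂ = 653/692 = 0.943642.
SE = √(p₀(1−p₀)/n) = √(0.0651/692) = 0.009699.
z = (0.943642 − 0.93)/0.009699 = 0.013642/0.009699 = 1.4065.
Two-sided p-value ≈ 2·Φ(−1.406) = 0.1596.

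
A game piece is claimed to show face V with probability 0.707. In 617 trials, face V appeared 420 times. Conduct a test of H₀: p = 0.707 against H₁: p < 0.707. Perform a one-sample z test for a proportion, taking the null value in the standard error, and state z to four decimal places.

p̂ = 420/617 = 0.680713.
Under H₀, SE = √(0.707·0.293/617) = √(0.000335739) = 0.018323.
z = (0.680713 − 0.707)/0.018323 = -0.026287/0.018323 = -1.4346.
p-value = P(Z < -1.435) ≈ 0.0757.

z = -1.4346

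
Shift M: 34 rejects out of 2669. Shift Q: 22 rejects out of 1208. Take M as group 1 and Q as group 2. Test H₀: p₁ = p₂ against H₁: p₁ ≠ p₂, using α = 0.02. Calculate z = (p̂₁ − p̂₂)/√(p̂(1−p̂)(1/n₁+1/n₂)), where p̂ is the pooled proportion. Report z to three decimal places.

p̂₁ = 34/2669 ≈ 0.012739, p̂₂ = 22/1208 ≈ 0.018212.
Pooled p̂ = (34+22)/(2669+1208) = 56/3877 = 0.014444.
SE = √(0.0142355 × 0.00120249) = 0.004137.
z = (0.012739 − 0.018212)/0.004137 = -0.005473/0.004137 = -1.323.
p-value = 2·P(Z > 1.323) ≈ 0.1859. With α = 0.02, fail to reject H₀.

z = -1.323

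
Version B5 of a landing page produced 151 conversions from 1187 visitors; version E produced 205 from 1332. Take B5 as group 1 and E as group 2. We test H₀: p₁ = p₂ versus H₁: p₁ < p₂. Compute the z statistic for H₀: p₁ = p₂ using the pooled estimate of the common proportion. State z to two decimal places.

p̂₁ = 151/1187 = 0.1272, p̂₂ = 205/1332 = 0.1539.
Pooled p̂ = (151+205)/(1187+1332) = 356/2519 = 0.1413.
SE = √(p̂(1−p̂)(1/n₁+1/n₂)) = √(0.1413·0.8587·0.00159321) = √(0.000193341) = 0.0139.
z = (0.1272 − 0.1539)/0.0139 = -0.0267/0.0139 = -1.92.

z = -1.92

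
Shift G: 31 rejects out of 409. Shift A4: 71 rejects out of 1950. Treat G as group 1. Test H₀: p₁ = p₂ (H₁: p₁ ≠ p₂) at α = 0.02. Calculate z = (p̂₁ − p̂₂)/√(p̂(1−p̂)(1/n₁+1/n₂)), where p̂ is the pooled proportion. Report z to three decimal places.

z = 3.560

p̂₁ = 31/409 = 0.075795, p̂₂ = 71/1950 = 0.036410.
Pooled p̂ = (31+71)/(409+1950) = 102/2359 = 0.043239.
SE = √(0.0413691 × 0.00295781) = 0.011062.
z = (0.075795 − 0.036410)/0.011062 = 0.039385/0.011062 = 3.560.
Two-sided p-value ≈ 2·Φ(−3.560) = 0.0004; since p < α = 0.02, reject H₀.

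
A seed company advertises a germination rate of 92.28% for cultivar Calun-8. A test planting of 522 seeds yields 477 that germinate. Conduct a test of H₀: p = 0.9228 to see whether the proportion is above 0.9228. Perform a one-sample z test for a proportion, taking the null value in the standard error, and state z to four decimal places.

z = -0.7710

p̂ = 477/522 ≈ 0.913793.
Standard error under H₀: √(0.9228×0.0772/522) = 0.011682.
z = (0.913793 − 0.9228)/0.011682 = -0.009007/0.011682 = -0.7710.
p-value = P(Z > -0.771) ≈ 0.7796.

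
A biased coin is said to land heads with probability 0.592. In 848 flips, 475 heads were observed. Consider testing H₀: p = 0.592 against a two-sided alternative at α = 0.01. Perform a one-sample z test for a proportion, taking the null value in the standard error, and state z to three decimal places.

z = -1.888

p̂ = 475/848 ≈ 0.560142.
Standard error under H₀: √(0.592×0.408/848) = 0.016877.
z = (0.560142 − 0.592)/0.016877 = -0.031858/0.016877 = -1.888.
p-value = 2·P(Z > 1.888) ≈ 0.0591; since p > α = 0.01, fail to reject H₀.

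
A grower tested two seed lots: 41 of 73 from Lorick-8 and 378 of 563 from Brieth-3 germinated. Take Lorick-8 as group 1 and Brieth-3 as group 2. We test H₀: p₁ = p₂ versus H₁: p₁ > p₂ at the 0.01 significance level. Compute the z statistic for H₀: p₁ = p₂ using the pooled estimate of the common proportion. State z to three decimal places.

z = -1.861

p̂₁ = 41/73 = 0.56164, p̂₂ = 378/563 = 0.67140.
Pooled p̂ = (41+378)/(73+563) = 419/636 = 0.65881.
SE = √(0.224781 × 0.0154748) = 0.05898.
z = (0.56164 − 0.67140)/0.05898 = -0.10976/0.05898 = -1.861.
p-value = P(Z > -1.861) ≈ 0.9686. With α = 0.01, fail to reject H₀.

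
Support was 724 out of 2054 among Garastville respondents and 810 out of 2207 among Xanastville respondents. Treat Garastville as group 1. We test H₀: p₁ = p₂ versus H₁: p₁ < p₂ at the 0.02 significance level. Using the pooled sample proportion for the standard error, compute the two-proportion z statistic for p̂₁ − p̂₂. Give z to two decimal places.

p̂₁ = 724/2054 = 0.3525, p̂₂ = 810/2207 = 0.3670.
Pooled p̂ = (724+810)/(2054+2207) = 1534/4261 = 0.3600.
SE = √(p̂(1−p̂)(1/n₁+1/n₂)) = √(0.3600·0.6400·0.000939959) = √(0.000216569) = 0.0147.
z = (0.3525 − 0.3670)/0.0147 = -0.0145/0.0147 = -0.99.
p-value = P(Z < -0.987) ≈ 0.1617; since p > α = 0.02, fail to reject H₀.

z = -0.99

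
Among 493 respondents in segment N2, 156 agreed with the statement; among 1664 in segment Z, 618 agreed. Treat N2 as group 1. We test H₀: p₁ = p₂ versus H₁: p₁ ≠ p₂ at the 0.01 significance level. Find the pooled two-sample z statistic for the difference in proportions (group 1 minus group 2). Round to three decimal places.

p̂₁ = 156/493 ≈ 0.316430, p̂₂ = 618/1664 ≈ 0.371394.
Pooled p̂ = (156+618)/(493+1664) = 774/2157 = 0.358832.
SE = √(0.230072 × 0.00262936) = 0.024596.
z = (0.316430 − 0.371394)/0.024596 = -0.054964/0.024596 = -2.235.
p-value = 2·P(Z > 2.235) ≈ 0.0254. With α = 0.01, fail to reject H₀.

z = -2.235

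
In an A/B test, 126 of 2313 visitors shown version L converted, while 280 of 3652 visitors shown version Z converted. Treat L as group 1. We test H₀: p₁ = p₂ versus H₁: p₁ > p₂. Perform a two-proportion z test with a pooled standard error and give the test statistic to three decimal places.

p̂₁ = 126/2313 ≈ 0.054475, p̂₂ = 280/3652 ≈ 0.076670.
Pooled p̂ = (126+280)/(2313+3652) = 406/5965 = 0.068064.
SE = √(0.063431 × 0.000706162) = 0.006693.
z = (0.054475 − 0.076670)/0.006693 = -0.022195/0.006693 = -3.316.
p-value = P(Z > -3.316) ≈ 0.9995.

z = -3.316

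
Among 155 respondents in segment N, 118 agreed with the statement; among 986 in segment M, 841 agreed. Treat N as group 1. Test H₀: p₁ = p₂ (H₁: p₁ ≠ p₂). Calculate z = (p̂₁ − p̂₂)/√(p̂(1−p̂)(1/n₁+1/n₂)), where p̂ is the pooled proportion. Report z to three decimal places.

z = -2.897

p̂₁ = 118/155 = 0.76129, p̂₂ = 841/986 = 0.85294.
Pooled p̂ = (118+841)/(155+986) = 959/1141 = 0.84049.
SE = √(0.134066 × 0.00746581) = 0.03164.
z = (0.76129 − 0.85294)/0.03164 = -0.09165/0.03164 = -2.897.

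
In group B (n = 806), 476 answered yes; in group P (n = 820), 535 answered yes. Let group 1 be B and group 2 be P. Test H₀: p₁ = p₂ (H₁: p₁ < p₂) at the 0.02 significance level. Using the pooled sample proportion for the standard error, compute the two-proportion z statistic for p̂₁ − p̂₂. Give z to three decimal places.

z = -2.572

p̂₁ = 476/806 ≈ 0.590571, p̂₂ = 535/820 ≈ 0.652439.
Pooled p̂ = (476+535)/(806+820) = 1011/1626 = 0.621771.
SE = √(0.235172 × 0.00246021) = 0.024054.
z = (0.590571 − 0.652439)/0.024054 = -0.061868/0.024054 = -2.572.
p-value = P(Z < -2.572) ≈ 0.0051, so at α = 0.02 we reject H₀.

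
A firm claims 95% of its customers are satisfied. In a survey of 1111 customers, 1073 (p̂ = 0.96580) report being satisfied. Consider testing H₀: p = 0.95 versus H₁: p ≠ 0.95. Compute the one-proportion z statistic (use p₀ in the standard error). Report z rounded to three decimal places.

p̂ = 1073/1111 = 0.96580.
SE = √(p₀(1−p₀)/n) = √(0.0475/1111) = 0.00654.
z = (0.96580 − 0.95)/0.00654 = 0.01580/0.00654 = 2.416.

z = 2.416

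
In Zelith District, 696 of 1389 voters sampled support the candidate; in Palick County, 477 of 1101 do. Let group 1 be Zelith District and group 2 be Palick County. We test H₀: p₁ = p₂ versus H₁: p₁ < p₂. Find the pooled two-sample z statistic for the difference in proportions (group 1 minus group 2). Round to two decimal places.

z = 3.37

p̂₁ = 696/1389 = 0.50108, p̂₂ = 477/1101 = 0.43324.
Pooled p̂ = (696+477)/(1389+1101) = 1173/2490 = 0.47108.
SE = √(0.249164 × 0.00162821) = 0.02014.
z = (0.50108 − 0.43324)/0.02014 = 0.06784/0.02014 = 3.37.
p-value = P(Z < 3.368) ≈ 0.9996.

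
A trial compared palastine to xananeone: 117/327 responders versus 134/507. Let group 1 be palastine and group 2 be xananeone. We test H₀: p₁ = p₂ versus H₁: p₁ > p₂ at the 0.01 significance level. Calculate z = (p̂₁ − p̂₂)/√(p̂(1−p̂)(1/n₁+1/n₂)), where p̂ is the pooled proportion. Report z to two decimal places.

p̂₁ = 117/327 = 0.35780, p̂₂ = 134/507 = 0.26430.
Pooled p̂ = (117+134)/(327+507) = 251/834 = 0.30096.
SE = √(0.210383 × 0.00503049) = 0.03253.
z = (0.35780 − 0.26430)/0.03253 = 0.09350/0.03253 = 2.87.
p-value = P(Z > 2.874) ≈ 0.0020; since p < α = 0.01, reject H₀.

z = 2.87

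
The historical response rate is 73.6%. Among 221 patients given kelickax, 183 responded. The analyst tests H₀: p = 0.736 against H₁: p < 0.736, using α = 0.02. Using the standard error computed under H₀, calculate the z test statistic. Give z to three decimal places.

p̂ = 183/221 = 0.82805.
Under H₀, SE = √(0.736·0.264/221) = √(0.000879204) = 0.02965.
z = (0.82805 − 0.736)/0.02965 = 0.09205/0.02965 = 3.105.
p-value = P(Z < 3.105) ≈ 0.9990; since p > α = 0.02, fail to reject H₀.

z = 3.105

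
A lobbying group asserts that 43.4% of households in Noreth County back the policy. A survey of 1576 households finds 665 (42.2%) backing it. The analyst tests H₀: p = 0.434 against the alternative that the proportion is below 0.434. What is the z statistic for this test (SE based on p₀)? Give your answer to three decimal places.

p̂ = 665/1576 = 0.421954.
Under H₀, SE = √(0.434·0.566/1576) = √(0.000155865) = 0.012485.
z = (0.421954 − 0.434)/0.012485 = -0.012046/0.012485 = -0.965.
p-value = P(Z < -0.965) ≈ 0.1673.

z = -0.965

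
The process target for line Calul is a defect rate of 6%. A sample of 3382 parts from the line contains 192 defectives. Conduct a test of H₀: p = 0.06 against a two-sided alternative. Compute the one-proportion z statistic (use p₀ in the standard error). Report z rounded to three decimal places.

z = -0.791

p̂ = 192/3382 = 0.056771.
Standard error under H₀: √(0.06×0.94/3382) = 0.004084.
z = (0.056771 − 0.06)/0.004084 = -0.003229/0.004084 = -0.791.
Two-sided p-value ≈ 2·Φ(−0.791) = 0.4291.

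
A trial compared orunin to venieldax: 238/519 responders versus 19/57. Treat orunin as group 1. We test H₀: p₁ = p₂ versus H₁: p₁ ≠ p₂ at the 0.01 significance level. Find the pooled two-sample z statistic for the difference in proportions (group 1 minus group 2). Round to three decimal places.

z = 1.806

p̂₁ = 238/519 ≈ 0.45857, p̂₂ = 19/57 ≈ 0.33333.
Pooled p̂ = (238+19)/(519+57) = 257/576 = 0.44618.
SE = √(0.247103 × 0.0194706) = 0.06936.
z = (0.45857 − 0.33333)/0.06936 = 0.12524/0.06936 = 1.806.
p-value = 2·P(Z > 1.806) ≈ 0.0710; since p > α = 0.01, fail to reject H₀.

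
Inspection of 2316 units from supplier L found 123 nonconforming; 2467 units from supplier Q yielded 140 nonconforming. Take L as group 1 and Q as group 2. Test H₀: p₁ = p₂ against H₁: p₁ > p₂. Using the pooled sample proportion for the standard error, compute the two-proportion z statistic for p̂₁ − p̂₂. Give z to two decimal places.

p̂₁ = 123/2316 = 0.0531, p̂₂ = 140/2467 = 0.0567.
Pooled p̂ = (123+140)/(2316+2467) = 263/4783 = 0.0550.
SE = √(0.0519629 × 0.00083713) = 0.0066.
z = (0.0531 − 0.0567)/0.0066 = -0.0036/0.0066 = -0.55.

z = -0.55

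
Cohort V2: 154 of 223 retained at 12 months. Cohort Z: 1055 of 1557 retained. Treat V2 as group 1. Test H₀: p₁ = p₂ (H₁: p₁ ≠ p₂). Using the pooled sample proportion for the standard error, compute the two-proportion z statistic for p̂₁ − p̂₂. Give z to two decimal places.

z = 0.39

p̂₁ = 154/223 ≈ 0.6906, p̂₂ = 1055/1557 ≈ 0.6776.
Pooled p̂ = (154+1055)/(223+1557) = 1209/1780 = 0.6792.
SE = √(p̂(1−p̂)(1/n₁+1/n₂)) = √(0.6792·0.3208·0.00512657) = √(0.00111699) = 0.0334.
z = (0.6906 − 0.6776)/0.0334 = 0.0130/0.0334 = 0.39.
Two-sided p-value ≈ 2·Φ(−0.389) = 0.6973.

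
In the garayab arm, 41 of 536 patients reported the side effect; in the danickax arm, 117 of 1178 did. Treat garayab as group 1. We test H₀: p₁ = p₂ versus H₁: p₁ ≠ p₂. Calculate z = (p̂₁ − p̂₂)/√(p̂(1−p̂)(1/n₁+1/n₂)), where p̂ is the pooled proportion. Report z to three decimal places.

z = -1.515

p̂₁ = 41/536 ≈ 0.07649, p̂₂ = 117/1178 ≈ 0.09932.
Pooled p̂ = (41+117)/(536+1178) = 158/1714 = 0.09218.
SE = √(0.0836845 × 0.00271457) = 0.01507.
z = (0.07649 − 0.09932)/0.01507 = -0.02283/0.01507 = -1.515.
p-value = 2·P(Z > 1.515) ≈ 0.1299.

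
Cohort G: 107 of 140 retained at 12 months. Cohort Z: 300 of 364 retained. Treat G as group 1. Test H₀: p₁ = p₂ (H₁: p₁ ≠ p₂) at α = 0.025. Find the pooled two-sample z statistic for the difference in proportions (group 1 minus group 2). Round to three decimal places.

p̂₁ = 107/140 ≈ 0.764286, p̂₂ = 300/364 ≈ 0.824176.
Pooled p̂ = (107+300)/(140+364) = 407/504 = 0.807540.
SE = √(0.155419 × 0.00989011) = 0.039206.
z = (0.764286 − 0.824176)/0.039206 = -0.059890/0.039206 = -1.528.
p-value = 2·P(Z > 1.528) ≈ 0.1266; since p > α = 0.025, fail to reject H₀.

z = -1.528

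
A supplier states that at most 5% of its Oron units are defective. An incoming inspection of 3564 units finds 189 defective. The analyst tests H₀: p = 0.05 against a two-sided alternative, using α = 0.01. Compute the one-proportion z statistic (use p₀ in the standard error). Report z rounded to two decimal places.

p̂ = 189/3564 ≈ 0.05303.
Under H₀, SE = √(0.05·0.95/3564) = √(1.33277e-05) = 0.00365.
z = (0.05303 − 0.05)/0.00365 = 0.00303/0.00365 = 0.83.
Two-sided p-value ≈ 2·Φ(−0.830) = 0.4065; since p > α = 0.01, fail to reject H₀.

z = 0.83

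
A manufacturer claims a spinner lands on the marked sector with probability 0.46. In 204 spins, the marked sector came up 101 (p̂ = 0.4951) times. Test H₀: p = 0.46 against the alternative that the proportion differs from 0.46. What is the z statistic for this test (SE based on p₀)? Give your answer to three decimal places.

p̂ = 101/204 = 0.49510.
Standard error under H₀: √(0.46×0.54/204) = 0.03489.
z = (0.49510 − 0.46)/0.03489 = 0.03510/0.03489 = 1.006.

z = 1.006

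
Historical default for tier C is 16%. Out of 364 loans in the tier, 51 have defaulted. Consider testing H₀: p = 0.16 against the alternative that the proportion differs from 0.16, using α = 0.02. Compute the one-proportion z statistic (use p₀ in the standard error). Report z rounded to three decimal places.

z = -1.035

p̂ = 51/364 ≈ 0.14011.
SE = √(p₀(1−p₀)/n) = √(0.1344/364) = 0.01922.
z = (0.14011 − 0.16)/0.01922 = -0.01989/0.01922 = -1.035.
Two-sided p-value ≈ 2·Φ(−1.035) = 0.3006, so at α = 0.02 we fail to reject H₀.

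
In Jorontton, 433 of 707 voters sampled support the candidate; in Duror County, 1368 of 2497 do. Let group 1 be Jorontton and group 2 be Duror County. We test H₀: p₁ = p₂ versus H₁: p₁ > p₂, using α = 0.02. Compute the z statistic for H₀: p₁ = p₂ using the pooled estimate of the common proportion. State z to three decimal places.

z = 3.056

p̂₁ = 433/707 = 0.612447, p̂₂ = 1368/2497 = 0.547857.
Pooled p̂ = (433+1368)/(707+2497) = 1801/3204 = 0.562110.
SE = √(0.246142 × 0.00181491) = 0.021136.
z = (0.612447 − 0.547857)/0.021136 = 0.064590/0.021136 = 3.056.
p-value = P(Z > 3.056) ≈ 0.0011; since p < α = 0.02, reject H₀.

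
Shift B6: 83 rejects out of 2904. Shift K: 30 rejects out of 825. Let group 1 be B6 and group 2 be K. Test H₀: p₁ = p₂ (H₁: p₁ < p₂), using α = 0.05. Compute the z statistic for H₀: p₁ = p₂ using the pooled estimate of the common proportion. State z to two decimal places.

p̂₁ = 83/2904 ≈ 0.0286, p̂₂ = 30/825 ≈ 0.0364.
Pooled p̂ = (83+30)/(2904+825) = 113/3729 = 0.0303.
SE = √(p̂(1−p̂)(1/n₁+1/n₂)) = √(0.0303·0.9697·0.00155647) = √(4.57366e-05) = 0.0068.
z = (0.0286 − 0.0364)/0.0068 = -0.0078/0.0068 = -1.15.
p-value = P(Z < -1.151) ≈ 0.1249, so at α = 0.05 we fail to reject H₀.

z = -1.15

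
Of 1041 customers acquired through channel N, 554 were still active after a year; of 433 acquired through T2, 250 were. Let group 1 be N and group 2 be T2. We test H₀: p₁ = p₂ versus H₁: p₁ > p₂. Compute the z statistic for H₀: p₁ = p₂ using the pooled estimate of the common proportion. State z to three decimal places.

p̂₁ = 554/1041 = 0.53218, p̂₂ = 250/433 = 0.57737.
Pooled p̂ = (554+250)/(1041+433) = 804/1474 = 0.54545.
SE = √(0.247934 × 0.00327008) = 0.02847.
z = (0.53218 − 0.57737)/0.02847 = -0.04519/0.02847 = -1.587.

z = -1.587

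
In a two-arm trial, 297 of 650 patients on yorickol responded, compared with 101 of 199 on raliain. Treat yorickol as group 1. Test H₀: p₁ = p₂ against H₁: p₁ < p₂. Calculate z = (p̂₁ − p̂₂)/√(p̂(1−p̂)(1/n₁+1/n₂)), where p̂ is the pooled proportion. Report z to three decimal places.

z = -1.252

p̂₁ = 297/650 = 0.45692, p̂₂ = 101/199 = 0.50754.
Pooled p̂ = (297+101)/(650+199) = 398/849 = 0.46879.
SE = √(0.249026 × 0.00656359) = 0.04043.
z = (0.45692 − 0.50754)/0.04043 = -0.05062/0.04043 = -1.252.
p-value = P(Z < -1.252) ≈ 0.1053.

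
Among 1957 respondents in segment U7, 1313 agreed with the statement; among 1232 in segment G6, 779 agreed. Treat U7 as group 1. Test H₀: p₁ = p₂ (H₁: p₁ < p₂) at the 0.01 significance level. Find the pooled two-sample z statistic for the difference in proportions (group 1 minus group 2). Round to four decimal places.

p̂₁ = 1313/1957 ≈ 0.6709249, p̂₂ = 779/1232 ≈ 0.6323052.
Pooled p̂ = (1313+779)/(1957+1232) = 2092/3189 = 0.6560050.
SE = √(p̂(1−p̂)(1/n₁+1/n₂)) = √(0.6560050·0.3439950·0.00132267) = √(0.000298478) = 0.0172765.
z = (0.6709249 − 0.6323052)/0.0172765 = 0.0386197/0.0172765 = 2.2354.
p-value = P(Z < 2.235) ≈ 0.9873, so at α = 0.01 we fail to reject H₀.

z = 2.2354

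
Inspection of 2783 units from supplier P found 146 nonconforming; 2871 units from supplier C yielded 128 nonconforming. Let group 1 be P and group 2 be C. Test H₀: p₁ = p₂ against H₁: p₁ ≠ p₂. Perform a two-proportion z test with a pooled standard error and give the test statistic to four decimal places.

p̂₁ = 146/2783 ≈ 0.052461, p̂₂ = 128/2871 ≈ 0.044584.
Pooled p̂ = (146+128)/(2783+2871) = 274/5654 = 0.048461.
SE = √(0.0461128 × 0.000707635) = 0.005712.
z = (0.052461 − 0.044584)/0.005712 = 0.007877/0.005712 = 1.3790.
p-value = 2·P(Z > 1.379) ≈ 0.1679.

z = 1.3790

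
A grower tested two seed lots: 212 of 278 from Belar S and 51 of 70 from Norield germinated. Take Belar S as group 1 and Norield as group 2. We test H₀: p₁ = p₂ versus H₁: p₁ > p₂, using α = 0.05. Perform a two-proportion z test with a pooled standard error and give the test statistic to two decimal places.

z = 0.59

p̂₁ = 212/278 ≈ 0.7626, p̂₂ = 51/70 ≈ 0.7286.
Pooled p̂ = (212+51)/(278+70) = 263/348 = 0.7557.
SE = √(p̂(1−p̂)(1/n₁+1/n₂)) = √(0.7557·0.2443·0.0178828) = √(0.00330105) = 0.0575.
z = (0.7626 − 0.7286)/0.0575 = 0.0340/0.0575 = 0.59.
p-value = P(Z > 0.592) ≈ 0.2769; since p > α = 0.05, fail to reject H₀.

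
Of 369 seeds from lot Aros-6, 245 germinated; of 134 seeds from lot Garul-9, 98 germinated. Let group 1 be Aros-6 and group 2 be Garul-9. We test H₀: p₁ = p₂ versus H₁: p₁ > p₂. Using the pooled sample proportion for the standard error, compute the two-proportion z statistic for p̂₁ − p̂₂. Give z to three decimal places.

z = -1.435

p̂₁ = 245/369 = 0.66396, p̂₂ = 98/134 = 0.73134.
Pooled p̂ = (245+98)/(369+134) = 343/503 = 0.68191.
SE = √(p̂(1−p̂)(1/n₁+1/n₂)) = √(0.68191·0.31809·0.0101727) = √(0.00220656) = 0.04697.
z = (0.66396 − 0.73134)/0.04697 = -0.06738/0.04697 = -1.435.
p-value = P(Z > -1.435) ≈ 0.9243.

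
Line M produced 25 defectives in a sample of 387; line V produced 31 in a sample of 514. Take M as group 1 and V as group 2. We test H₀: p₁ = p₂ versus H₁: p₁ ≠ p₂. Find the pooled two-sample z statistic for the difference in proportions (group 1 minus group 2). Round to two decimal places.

p̂₁ = 25/387 = 0.06460, p̂₂ = 31/514 = 0.06031.
Pooled p̂ = (25+31)/(387+514) = 56/901 = 0.06215.
SE = √(p̂(1−p̂)(1/n₁+1/n₂)) = √(0.06215·0.93785·0.0045295) = √(0.000264025) = 0.01625.
z = (0.06460 − 0.06031)/0.01625 = 0.00429/0.01625 = 0.26.
p-value = 2·P(Z > 0.264) ≈ 0.7919.

z = 0.26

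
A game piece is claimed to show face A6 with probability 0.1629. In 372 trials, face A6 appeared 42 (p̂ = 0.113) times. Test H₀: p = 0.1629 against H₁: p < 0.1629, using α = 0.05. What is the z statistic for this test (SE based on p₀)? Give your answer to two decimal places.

p̂ = 42/372 ≈ 0.11290.
SE = √(p₀(1−p₀)/n) = √(0.13636/372) = 0.01915.
z = (0.11290 − 0.1629)/0.01915 = -0.05000/0.01915 = -2.61.
p-value = P(Z < -2.611) ≈ 0.0045. With α = 0.05, reject H₀.

z = -2.61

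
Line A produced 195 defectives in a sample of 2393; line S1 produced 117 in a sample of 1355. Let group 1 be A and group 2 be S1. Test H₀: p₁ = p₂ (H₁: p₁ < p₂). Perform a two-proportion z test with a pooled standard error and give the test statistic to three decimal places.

p̂₁ = 195/2393 ≈ 0.081488, p̂₂ = 117/1355 ≈ 0.086347.
Pooled p̂ = (195+117)/(2393+1355) = 312/3748 = 0.083244.
SE = √(0.0763148 × 0.00115589) = 0.009392.
z = (0.081488 − 0.086347)/0.009392 = -0.004859/0.009392 = -0.517.

z = -0.517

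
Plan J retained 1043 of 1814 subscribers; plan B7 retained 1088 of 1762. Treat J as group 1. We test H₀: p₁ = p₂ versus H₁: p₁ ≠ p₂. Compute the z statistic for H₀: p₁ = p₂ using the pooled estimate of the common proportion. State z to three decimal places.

z = -2.590

p̂₁ = 1043/1814 = 0.57497, p̂₂ = 1088/1762 = 0.61748.
Pooled p̂ = (1043+1088)/(1814+1762) = 2131/3576 = 0.59592.
SE = √(p̂(1−p̂)(1/n₁+1/n₂)) = √(0.59592·0.40408·0.0011188) = √(0.000269408) = 0.01641.
z = (0.57497 − 0.61748)/0.01641 = -0.04251/0.01641 = -2.590.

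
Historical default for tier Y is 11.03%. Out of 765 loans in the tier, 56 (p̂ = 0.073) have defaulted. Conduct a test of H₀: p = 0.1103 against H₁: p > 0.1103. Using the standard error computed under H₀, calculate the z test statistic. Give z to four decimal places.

z = -3.2754

p̂ = 56/765 = 0.073203.
Standard error under H₀: √(0.1103×0.8897/765) = 0.011326.
z = (0.073203 − 0.1103)/0.011326 = -0.037097/0.011326 = -3.2754.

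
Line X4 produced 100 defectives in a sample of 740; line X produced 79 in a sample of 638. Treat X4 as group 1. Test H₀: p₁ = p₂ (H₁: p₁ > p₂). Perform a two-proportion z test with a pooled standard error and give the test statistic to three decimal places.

p̂₁ = 100/740 = 0.13514, p̂₂ = 79/638 = 0.12382.
Pooled p̂ = (100+79)/(740+638) = 179/1378 = 0.12990.
SE = √(p̂(1−p̂)(1/n₁+1/n₂)) = √(0.12990·0.87010·0.00291875) = √(0.000329891) = 0.01816.
z = (0.13514 − 0.12382)/0.01816 = 0.01132/0.01816 = 0.623.

z = 0.623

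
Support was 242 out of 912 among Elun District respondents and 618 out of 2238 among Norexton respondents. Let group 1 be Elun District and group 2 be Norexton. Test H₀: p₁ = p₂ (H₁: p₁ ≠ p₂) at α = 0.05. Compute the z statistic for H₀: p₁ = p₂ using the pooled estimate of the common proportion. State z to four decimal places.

z = -0.6164

p̂₁ = 242/912 ≈ 0.265351, p̂₂ = 618/2238 ≈ 0.276139.
Pooled p̂ = (242+618)/(912+2238) = 860/3150 = 0.273016.
SE = √(p̂(1−p̂)(1/n₁+1/n₂)) = √(0.273016·0.726984·0.00154332) = √(0.000306315) = 0.017502.
z = (0.265351 − 0.276139)/0.017502 = -0.010788/0.017502 = -0.6164.
Two-sided p-value ≈ 2·Φ(−0.616) = 0.5376; since p > α = 0.05, fail to reject H₀.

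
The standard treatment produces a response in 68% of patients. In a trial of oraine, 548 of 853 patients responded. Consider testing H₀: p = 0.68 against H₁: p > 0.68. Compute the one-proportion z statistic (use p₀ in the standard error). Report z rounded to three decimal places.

z = -2.352

p̂ = 548/853 = 0.64244.
Under H₀, SE = √(0.68·0.32/853) = √(0.0002551) = 0.01597.
z = (0.64244 − 0.68)/0.01597 = -0.03756/0.01597 = -2.352.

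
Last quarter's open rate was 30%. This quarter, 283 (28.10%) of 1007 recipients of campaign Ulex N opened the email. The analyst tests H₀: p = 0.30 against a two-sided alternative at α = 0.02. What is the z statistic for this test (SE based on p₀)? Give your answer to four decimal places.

p̂ = 283/1007 ≈ 0.281033.
Under H₀, SE = √(0.3·0.7/1007) = √(0.00020854) = 0.014441.
z = (0.281033 − 0.3)/0.014441 = -0.018967/0.014441 = -1.3134.
p-value = 2·P(Z > 1.313) ≈ 0.1890, so at α = 0.02 we fail to reject H₀.

z = -1.3134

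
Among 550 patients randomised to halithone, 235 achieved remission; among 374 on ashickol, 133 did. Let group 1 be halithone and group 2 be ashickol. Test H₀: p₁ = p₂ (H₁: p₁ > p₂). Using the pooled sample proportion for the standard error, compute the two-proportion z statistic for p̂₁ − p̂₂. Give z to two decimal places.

p̂₁ = 235/550 ≈ 0.42727, p̂₂ = 133/374 ≈ 0.35561.
Pooled p̂ = (235+133)/(550+374) = 368/924 = 0.39827.
SE = √(0.239651 × 0.00449198) = 0.03281.
z = (0.42727 − 0.35561)/0.03281 = 0.07166/0.03281 = 2.18.

z = 2.18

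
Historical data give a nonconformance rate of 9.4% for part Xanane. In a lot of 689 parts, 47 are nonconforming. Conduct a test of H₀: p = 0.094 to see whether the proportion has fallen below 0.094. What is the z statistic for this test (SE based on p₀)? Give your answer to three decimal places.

p̂ = 47/689 ≈ 0.06821.
SE = √(p₀(1−p₀)/n) = √(0.085164/689) = 0.01112.
z = (0.06821 − 0.094)/0.01112 = -0.02579/0.01112 = -2.319.
p-value = P(Z < -2.319) ≈ 0.0102.

z = -2.319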